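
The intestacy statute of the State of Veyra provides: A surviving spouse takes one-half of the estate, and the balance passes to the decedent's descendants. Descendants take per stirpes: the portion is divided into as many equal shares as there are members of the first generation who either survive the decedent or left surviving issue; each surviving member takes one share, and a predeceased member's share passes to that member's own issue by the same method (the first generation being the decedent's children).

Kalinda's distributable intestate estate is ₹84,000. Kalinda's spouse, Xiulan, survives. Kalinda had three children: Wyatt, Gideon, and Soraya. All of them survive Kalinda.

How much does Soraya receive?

Xiulan takes one-half of ₹84,000 = ₹42,000. The remaining ₹42,000 passes to the descendants.
The descendants' portion (₹42,000) is divided into 3 shares of ₹14,000: Wyatt, Gideon, and Soraya each take ₹14,000.

Soraya receives ₹14,000.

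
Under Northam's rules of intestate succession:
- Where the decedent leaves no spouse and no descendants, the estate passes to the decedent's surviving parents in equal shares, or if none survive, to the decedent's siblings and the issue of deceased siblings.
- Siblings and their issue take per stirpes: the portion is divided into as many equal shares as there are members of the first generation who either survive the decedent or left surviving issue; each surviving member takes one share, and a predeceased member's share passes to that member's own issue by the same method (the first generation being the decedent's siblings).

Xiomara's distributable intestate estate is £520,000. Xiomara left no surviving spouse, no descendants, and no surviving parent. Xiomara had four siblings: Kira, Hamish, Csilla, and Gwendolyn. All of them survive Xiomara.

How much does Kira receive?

Kira receives £130,000.

The entire £520,000 passes to the siblings and their issue.
That amount (£520,000) is divided into 4 shares of £130,000: Kira, Hamish, Csilla, and Gwendolyn each take £130,000.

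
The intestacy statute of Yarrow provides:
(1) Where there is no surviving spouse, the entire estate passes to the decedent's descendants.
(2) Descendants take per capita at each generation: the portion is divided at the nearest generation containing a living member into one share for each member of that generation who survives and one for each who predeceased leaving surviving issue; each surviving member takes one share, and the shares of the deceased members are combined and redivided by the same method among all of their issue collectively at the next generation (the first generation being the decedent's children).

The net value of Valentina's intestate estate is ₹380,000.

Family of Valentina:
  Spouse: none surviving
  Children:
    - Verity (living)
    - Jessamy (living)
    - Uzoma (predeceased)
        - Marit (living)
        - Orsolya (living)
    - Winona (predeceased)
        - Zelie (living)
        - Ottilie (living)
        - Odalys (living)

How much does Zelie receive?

The entire ₹380,000 passes to the descendants.
That amount (₹380,000) is divided at the children's generation into 4 shares of ₹95,000. Verity and Jessamy each take ₹95,000. The 2 shares of the deceased (Uzoma and Winona) are combined into a pool of ₹190,000.
That pool (₹190,000) is divided at the grandchildren's generation equally among Marit, Orsolya, Zelie, Ottilie, and Odalys: ₹38,000 each.

Zelie receives ₹38,000.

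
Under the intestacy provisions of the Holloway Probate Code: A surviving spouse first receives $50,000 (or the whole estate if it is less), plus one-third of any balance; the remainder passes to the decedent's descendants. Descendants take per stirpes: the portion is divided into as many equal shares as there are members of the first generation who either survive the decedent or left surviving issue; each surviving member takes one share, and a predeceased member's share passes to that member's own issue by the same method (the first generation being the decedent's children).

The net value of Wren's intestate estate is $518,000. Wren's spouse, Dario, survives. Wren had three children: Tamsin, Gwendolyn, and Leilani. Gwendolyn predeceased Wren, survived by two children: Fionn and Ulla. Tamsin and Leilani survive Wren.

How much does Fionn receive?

Dario first takes $50,000, leaving a balance of $468,000. Dario then takes one-third of the balance ($156,000), for a total of $206,000. The remaining $312,000 passes to the descendants.
The descendants' portion ($312,000) is divided into 3 shares of $104,000: Tamsin and Leilani each take $104,000; Gwendolyn's $104,000 share passes to Gwendolyn's issue.
Gwendolyn's share ($104,000) is divided into 2 shares of $52,000: Fionn and Ulla each take $52,000.

Fionn receives $52,000.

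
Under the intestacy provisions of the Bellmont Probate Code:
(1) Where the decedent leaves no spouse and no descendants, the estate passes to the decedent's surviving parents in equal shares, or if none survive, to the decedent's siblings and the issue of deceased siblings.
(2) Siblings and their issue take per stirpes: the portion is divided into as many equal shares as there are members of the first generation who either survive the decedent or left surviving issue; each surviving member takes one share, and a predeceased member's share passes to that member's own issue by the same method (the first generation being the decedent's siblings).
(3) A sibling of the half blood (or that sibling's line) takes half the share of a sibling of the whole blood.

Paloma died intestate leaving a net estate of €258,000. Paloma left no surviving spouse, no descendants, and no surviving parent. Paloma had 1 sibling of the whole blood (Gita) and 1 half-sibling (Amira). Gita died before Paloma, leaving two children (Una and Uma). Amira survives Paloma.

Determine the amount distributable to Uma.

The entire €258,000 passes to the siblings and their issue.
Counting each half-blood sibling's line as half a unit, there are 3/2 units in €258,000, so one unit is €172,000. Whole-blood lines (Gita) take €172,000 each; half-blood lines (Amira) take €86,000 each.
Gita's share (€172,000) is divided into 2 shares of €86,000: Una and Uma each take €86,000.

Uma receives €86,000.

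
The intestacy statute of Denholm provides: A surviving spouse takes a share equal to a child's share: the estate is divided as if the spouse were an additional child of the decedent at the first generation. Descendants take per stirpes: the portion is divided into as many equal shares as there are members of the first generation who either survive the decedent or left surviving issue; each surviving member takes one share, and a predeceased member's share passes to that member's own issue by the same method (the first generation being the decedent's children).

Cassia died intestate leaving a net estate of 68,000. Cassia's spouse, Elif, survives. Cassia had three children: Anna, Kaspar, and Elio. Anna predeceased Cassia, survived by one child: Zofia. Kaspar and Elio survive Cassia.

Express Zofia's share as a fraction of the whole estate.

The spouse counts as an additional share at the children's level, so there are 4 primary shares of 17,000. Elif takes one such share (17,000).
The children's combined portion (51,000) is divided into 3 shares of 17,000: Kaspar and Elio each take 17,000; Anna's 17,000 share passes to Anna's issue.
Anna's share (17,000) passes entirely to Zofia.

Zofia receives 1/4 of the estate.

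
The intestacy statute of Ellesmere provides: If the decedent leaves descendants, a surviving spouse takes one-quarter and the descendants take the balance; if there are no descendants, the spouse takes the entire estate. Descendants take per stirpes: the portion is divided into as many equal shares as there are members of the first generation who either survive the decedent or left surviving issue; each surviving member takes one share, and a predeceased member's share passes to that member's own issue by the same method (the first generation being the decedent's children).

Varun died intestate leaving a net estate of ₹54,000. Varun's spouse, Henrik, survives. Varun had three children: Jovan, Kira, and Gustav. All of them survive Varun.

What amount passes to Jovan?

Jovan receives ₹13,500.

Henrik takes one-quarter of ₹54,000 = ₹13,500. The remaining ₹40,500 passes to the descendants.
The descendants' portion (₹40,500) is divided into 3 shares of ₹13,500: Jovan, Kira, and Gustav each take ₹13,500.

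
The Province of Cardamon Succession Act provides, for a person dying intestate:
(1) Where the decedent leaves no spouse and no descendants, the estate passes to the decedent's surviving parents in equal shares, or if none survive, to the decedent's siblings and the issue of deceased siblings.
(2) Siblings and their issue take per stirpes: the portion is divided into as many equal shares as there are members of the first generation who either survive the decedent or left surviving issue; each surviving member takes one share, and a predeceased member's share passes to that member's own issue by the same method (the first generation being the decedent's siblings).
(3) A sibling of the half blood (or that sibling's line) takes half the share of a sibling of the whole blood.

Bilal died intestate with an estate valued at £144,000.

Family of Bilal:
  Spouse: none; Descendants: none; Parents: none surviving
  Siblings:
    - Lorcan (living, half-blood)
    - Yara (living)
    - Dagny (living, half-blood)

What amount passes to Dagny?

The entire £144,000 passes to the siblings and their issue.
Counting each half-blood sibling's line as half a unit, there are 2 units in £144,000, so one unit is £72,000. Whole-blood lines (Yara) take £72,000 each; half-blood lines (Lorcan and Dagny) take £36,000 each.

Dagny receives £36,000.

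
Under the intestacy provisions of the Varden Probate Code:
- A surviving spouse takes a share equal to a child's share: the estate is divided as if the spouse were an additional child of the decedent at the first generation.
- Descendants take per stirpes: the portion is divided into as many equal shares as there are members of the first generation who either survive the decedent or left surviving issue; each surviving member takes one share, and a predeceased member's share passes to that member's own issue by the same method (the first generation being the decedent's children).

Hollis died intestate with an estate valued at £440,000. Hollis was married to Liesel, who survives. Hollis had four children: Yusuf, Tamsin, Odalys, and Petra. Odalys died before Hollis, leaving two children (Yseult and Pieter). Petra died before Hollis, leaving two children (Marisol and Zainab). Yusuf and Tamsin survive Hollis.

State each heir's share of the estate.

Liesel: £88,000; Yusuf: £88,000; Tamsin: £88,000; Yseult: £44,000; Pieter: £44,000; Marisol: £44,000; Zainab: £44,000

The spouse counts as an additional share at the children's level, so there are 5 primary shares of £88,000. Liesel takes one such share (£88,000).
The children's combined portion (£352,000) is divided into 4 shares of £88,000: Yusuf and Tamsin each take £88,000; Odalys's £88,000 share passes to Odalys's issue; Petra's £88,000 share passes to Petra's issue.
Odalys's share (£88,000) is divided into 2 shares of £44,000: Yseult and Pieter each take £44,000.
Petra's share (£88,000) is divided into 2 shares of £44,000: Marisol and Zainab each take £44,000.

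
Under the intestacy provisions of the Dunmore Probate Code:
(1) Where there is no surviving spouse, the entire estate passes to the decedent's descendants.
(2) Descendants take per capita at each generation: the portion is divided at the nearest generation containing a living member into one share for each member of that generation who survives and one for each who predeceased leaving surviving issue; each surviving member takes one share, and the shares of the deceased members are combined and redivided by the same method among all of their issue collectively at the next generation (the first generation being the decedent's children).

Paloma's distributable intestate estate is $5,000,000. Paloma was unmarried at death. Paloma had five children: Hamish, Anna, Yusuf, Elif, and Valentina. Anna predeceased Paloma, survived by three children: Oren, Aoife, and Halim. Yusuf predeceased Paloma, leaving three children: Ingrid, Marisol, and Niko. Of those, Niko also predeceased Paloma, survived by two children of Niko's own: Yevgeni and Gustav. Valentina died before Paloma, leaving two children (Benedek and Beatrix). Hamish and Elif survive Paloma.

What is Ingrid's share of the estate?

The entire $5,000,000 passes to the descendants.
That amount ($5,000,000) is divided at the children's generation into 5 shares of $1,000,000. Hamish and Elif each take $1,000,000. The 3 shares of the deceased (Anna, Yusuf, and Valentina) are combined into a pool of $3,000,000.
That pool ($3,000,000) is divided at the grandchildren's generation into 8 shares of $375,000. Oren, Aoife, Halim, Ingrid, Marisol, Benedek, and Beatrix each take $375,000. The remaining share for the deceased Niko ($375,000) is carried to the next generation.
That pool ($375,000) is divided at the great-grandchildren's generation equally among Yevgeni and Gustav: $187,500 each.

Ingrid receives $375,000.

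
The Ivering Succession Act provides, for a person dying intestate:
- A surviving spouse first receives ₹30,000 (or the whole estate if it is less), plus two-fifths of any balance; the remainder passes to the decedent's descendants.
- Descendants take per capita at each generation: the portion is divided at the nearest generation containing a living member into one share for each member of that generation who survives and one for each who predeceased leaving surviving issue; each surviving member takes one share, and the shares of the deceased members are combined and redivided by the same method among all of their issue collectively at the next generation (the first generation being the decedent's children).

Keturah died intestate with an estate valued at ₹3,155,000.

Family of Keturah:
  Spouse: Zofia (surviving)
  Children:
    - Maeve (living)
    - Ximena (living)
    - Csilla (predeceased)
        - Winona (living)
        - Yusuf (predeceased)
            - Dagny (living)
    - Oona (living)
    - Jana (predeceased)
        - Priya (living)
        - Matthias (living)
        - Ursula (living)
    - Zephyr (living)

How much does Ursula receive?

Ursula receives ₹125,000.

Zofia first takes ₹30,000, leaving a balance of ₹3,125,000. Zofia then takes two-fifths of the balance (₹1,250,000), for a total of ₹1,280,000. The remaining ₹1,875,000 passes to the descendants.
The descendants' portion (₹1,875,000) is divided at the children's generation into 6 shares of ₹312,500. Maeve, Ximena, Oona, and Zephyr each take ₹312,500. The 2 shares of the deceased (Csilla and Jana) are combined into a pool of ₹625,000.
That pool (₹625,000) is divided at the grandchildren's generation into 5 shares of ₹125,000. Winona, Priya, Matthias, and Ursula each take ₹125,000. The remaining share for the deceased Yusuf (₹125,000) is carried to the next generation.
That pool (₹125,000) passes entirely to Dagny, the sole taker at the great-grandchildren's generation.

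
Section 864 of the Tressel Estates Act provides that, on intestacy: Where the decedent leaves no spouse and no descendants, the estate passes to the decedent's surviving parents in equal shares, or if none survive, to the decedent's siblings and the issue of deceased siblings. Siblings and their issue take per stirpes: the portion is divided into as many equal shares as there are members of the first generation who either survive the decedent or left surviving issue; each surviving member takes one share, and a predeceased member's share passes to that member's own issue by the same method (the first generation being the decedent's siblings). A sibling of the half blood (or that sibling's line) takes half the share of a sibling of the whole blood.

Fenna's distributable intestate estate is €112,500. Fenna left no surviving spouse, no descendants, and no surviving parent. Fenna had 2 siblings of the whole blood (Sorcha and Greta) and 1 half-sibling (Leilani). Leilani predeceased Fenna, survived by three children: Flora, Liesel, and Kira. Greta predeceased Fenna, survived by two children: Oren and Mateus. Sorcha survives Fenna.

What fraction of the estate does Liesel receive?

Liesel receives 1/15 of the estate.

The entire €112,500 passes to the siblings and their issue.
Counting each half-blood sibling's line as half a unit, there are 5/2 units in €112,500, so one unit is €45,000. Whole-blood lines (Sorcha and Greta) take €45,000 each; half-blood lines (Leilani) take €22,500 each.
Leilani's share (€22,500) is divided into 3 shares of €7,500: Flora, Liesel, and Kira each take €7,500.
Greta's share (€45,000) is divided into 2 shares of €22,500: Oren and Mateus each take €22,500.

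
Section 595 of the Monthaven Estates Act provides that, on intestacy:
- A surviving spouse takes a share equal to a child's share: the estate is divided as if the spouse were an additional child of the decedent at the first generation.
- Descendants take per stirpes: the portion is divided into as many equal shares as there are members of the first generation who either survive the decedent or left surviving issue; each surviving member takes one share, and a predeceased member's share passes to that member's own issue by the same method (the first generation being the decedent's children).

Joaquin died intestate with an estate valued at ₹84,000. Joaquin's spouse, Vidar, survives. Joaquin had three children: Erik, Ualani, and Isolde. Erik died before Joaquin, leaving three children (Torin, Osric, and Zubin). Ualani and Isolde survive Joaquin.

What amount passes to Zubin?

The spouse counts as an additional share at the children's level, so there are 4 primary shares of ₹21,000. Vidar takes one such share (₹21,000).
The children's combined portion (₹63,000) is divided into 3 shares of ₹21,000: Ualani and Isolde each take ₹21,000; Erik's ₹21,000 share passes to Erik's issue.
Erik's share (₹21,000) is divided into 3 shares of ₹7,000: Torin, Osric, and Zubin each take ₹7,000.

Zubin receives ₹7,000.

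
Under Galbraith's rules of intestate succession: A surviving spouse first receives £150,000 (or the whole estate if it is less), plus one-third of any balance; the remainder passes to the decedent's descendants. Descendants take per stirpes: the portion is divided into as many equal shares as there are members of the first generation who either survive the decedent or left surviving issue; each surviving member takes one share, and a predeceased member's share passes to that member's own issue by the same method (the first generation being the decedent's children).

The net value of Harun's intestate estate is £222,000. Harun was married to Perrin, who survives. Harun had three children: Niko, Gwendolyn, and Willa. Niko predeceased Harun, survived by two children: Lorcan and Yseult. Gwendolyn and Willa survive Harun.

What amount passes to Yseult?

Perrin first takes £150,000, leaving a balance of £72,000. Perrin then takes one-third of the balance (£24,000), for a total of £174,000. The remaining £48,000 passes to the descendants.
The descendants' portion (£48,000) is divided into 3 shares of £16,000: Gwendolyn and Willa each take £16,000; Niko's £16,000 share passes to Niko's issue.
Niko's share (£16,000) is divided into 2 shares of £8,000: Lorcan and Yseult each take £8,000.

Yseult receives £8,000.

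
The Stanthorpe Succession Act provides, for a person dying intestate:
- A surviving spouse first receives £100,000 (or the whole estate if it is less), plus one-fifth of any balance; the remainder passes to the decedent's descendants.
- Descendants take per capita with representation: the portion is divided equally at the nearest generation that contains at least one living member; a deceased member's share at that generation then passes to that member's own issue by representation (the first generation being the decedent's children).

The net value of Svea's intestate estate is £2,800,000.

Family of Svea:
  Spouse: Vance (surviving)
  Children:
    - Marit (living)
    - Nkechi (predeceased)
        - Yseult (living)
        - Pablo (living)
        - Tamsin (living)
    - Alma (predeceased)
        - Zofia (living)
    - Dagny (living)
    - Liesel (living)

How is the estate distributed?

Vance first takes £100,000, leaving a balance of £2,700,000. Vance then takes one-fifth of the balance (£540,000), for a total of £640,000. The remaining £2,160,000 passes to the descendants.
The descendants' portion (£2,160,000) is divided into 5 shares of £432,000: Marit, Dagny, and Liesel each take £432,000; Nkechi's £432,000 share passes to Nkechi's issue; Alma's £432,000 share passes to Alma's issue.
Nkechi's share (£432,000) is divided into 3 shares of £144,000: Yseult, Pablo, and Tamsin each take £144,000.
Alma's share (£432,000) passes entirely to Zofia.

Vance: £640,000; Marit: £432,000; Yseult: £144,000; Pablo: £144,000; Tamsin: £144,000; Zofia: £432,000; Dagny: £432,000; Liesel: £432,000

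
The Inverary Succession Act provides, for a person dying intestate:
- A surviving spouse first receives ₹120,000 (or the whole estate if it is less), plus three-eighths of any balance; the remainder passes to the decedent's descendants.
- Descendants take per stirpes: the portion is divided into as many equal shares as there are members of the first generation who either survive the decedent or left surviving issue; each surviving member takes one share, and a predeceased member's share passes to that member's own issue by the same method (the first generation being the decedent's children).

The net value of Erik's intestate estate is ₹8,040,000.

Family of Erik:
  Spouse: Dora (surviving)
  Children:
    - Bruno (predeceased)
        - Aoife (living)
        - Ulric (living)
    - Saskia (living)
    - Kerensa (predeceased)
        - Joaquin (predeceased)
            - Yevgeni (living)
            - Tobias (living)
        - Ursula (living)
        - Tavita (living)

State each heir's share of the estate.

Dora: ₹3,090,000; Aoife: ₹825,000; Ulric: ₹825,000; Saskia: ₹1,650,000; Yevgeni: ₹275,000; Tobias: ₹275,000; Ursula: ₹550,000; Tavita: ₹550,000

Dora first takes ₹120,000, leaving a balance of ₹7,920,000. Dora then takes three-eighths of the balance (₹2,970,000), for a total of ₹3,090,000. The remaining ₹4,950,000 passes to the descendants.
The descendants' portion (₹4,950,000) is divided into 3 shares of ₹1,650,000: Saskia takes ₹1,650,000; Bruno's ₹1,650,000 share passes to Bruno's issue; Kerensa's ₹1,650,000 share passes to Kerensa's issue.
Bruno's share (₹1,650,000) is divided into 2 shares of ₹825,000: Aoife and Ulric each take ₹825,000.
Kerensa's share (₹1,650,000) is divided into 3 shares of ₹550,000: Ursula and Tavita each take ₹550,000; Joaquin's ₹550,000 share passes to Joaquin's issue.
Joaquin's share (₹550,000) is divided into 2 shares of ₹275,000: Yevgeni and Tobias each take ₹275,000.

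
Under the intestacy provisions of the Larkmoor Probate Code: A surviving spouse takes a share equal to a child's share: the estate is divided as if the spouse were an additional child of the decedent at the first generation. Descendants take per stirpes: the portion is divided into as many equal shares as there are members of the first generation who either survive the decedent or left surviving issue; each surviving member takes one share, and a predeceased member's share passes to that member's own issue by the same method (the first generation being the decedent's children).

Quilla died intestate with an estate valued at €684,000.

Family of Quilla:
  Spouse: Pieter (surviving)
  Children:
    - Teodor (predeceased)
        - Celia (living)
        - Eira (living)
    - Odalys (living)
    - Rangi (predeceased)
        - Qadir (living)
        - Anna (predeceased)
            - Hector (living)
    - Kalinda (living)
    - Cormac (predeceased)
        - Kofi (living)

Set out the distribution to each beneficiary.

Pieter: €114,000; Celia: €57,000; Eira: €57,000; Odalys: €114,000; Qadir: €57,000; Hector: €57,000; Kalinda: €114,000; Kofi: €114,000

The spouse counts as an additional share at the children's level, so there are 6 primary shares of €114,000. Pieter takes one such share (€114,000).
The children's combined portion (€570,000) is divided into 5 shares of €114,000: Odalys and Kalinda each take €114,000; Teodor's €114,000 share passes to Teodor's issue; Rangi's €114,000 share passes to Rangi's issue; Cormac's €114,000 share passes to Cormac's issue.
Teodor's share (€114,000) is divided into 2 shares of €57,000: Celia and Eira each take €57,000.
Rangi's share (€114,000) is divided into 2 shares of €57,000: Qadir takes €57,000; Anna's €57,000 share passes to Anna's issue.
Anna's share (€57,000) passes entirely to Hector.
Cormac's share (€114,000) passes entirely to Kofi.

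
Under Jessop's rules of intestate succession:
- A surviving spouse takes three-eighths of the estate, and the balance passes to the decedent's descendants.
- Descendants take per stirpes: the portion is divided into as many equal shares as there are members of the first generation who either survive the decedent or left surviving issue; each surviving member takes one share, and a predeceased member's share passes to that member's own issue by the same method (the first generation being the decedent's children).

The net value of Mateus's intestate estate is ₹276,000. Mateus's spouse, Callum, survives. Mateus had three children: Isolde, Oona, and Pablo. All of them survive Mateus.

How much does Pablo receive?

Pablo receives ₹57,500.

Callum takes three-eighths of ₹276,000 = ₹103,500. The remaining ₹172,500 passes to the descendants.
The descendants' portion (₹172,500) is divided into 3 shares of ₹57,500: Isolde, Oona, and Pablo each take ₹57,500.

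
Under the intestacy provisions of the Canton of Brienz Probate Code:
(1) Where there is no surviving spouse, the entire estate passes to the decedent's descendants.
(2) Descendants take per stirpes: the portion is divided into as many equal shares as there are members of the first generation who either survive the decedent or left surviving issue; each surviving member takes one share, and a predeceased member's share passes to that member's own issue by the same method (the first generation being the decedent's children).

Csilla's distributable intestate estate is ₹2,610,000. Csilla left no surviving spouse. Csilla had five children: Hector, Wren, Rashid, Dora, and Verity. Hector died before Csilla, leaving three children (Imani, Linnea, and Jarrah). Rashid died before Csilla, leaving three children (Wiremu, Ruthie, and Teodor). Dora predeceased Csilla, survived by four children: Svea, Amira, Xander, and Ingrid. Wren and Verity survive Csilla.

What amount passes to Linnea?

The entire ₹2,610,000 passes to the descendants.
That amount (₹2,610,000) is divided into 5 shares of ₹522,000: Wren and Verity each take ₹522,000; Hector's ₹522,000 share passes to Hector's issue; Rashid's ₹522,000 share passes to Rashid's issue; Dora's ₹522,000 share passes to Dora's issue.
Hector's share (₹522,000) is divided into 3 shares of ₹174,000: Imani, Linnea, and Jarrah each take ₹174,000.
Rashid's share (₹522,000) is divided into 3 shares of ₹174,000: Wiremu, Ruthie, and Teodor each take ₹174,000.
Dora's share (₹522,000) is divided into 4 shares of ₹130,500: Svea, Amira, Xander, and Ingrid each take ₹130,500.

Linnea receives ₹174,000.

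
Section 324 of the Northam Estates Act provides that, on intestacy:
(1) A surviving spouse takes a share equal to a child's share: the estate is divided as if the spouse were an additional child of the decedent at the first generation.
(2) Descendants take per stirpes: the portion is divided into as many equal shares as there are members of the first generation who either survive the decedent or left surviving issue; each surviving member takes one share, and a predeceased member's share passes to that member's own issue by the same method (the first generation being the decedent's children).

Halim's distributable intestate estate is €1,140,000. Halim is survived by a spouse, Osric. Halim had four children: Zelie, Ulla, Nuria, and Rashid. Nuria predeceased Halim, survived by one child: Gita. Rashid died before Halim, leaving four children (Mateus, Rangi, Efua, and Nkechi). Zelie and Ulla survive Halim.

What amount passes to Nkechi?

Nkechi receives €57,000.

The spouse counts as an additional share at the children's level, so there are 5 primary shares of €228,000. Osric takes one such share (€228,000).
The children's combined portion (€912,000) is divided into 4 shares of €228,000: Zelie and Ulla each take €228,000; Nuria's €228,000 share passes to Nuria's issue; Rashid's €228,000 share passes to Rashid's issue.
Nuria's share (€228,000) passes entirely to Gita.
Rashid's share (€228,000) is divided into 4 shares of €57,000: Mateus, Rangi, Efua, and Nkechi each take €57,000.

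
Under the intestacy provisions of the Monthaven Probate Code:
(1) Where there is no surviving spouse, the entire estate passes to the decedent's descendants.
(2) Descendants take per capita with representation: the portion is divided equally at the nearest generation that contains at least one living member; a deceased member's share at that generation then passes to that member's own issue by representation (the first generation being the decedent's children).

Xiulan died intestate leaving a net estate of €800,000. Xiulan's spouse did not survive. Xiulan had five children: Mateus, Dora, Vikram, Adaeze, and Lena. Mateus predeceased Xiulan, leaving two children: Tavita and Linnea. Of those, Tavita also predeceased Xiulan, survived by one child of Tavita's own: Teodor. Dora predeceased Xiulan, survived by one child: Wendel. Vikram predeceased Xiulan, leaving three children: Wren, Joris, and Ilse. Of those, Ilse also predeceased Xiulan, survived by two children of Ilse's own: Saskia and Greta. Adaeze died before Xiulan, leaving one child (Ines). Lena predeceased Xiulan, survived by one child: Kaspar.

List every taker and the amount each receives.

Teodor: €100,000; Linnea: €100,000; Wendel: €100,000; Wren: €100,000; Joris: €100,000; Saskia: €50,000; Greta: €50,000; Ines: €100,000; Kaspar: €100,000

The entire €800,000 passes to the descendants.
No child survives, so the initial division is made at the grandchildren's generation.
That amount (€800,000) is divided into 8 shares of €100,000: Linnea, Wendel, Wren, Joris, Ines, and Kaspar each take €100,000; Tavita's €100,000 share passes to Tavita's issue; Ilse's €100,000 share passes to Ilse's issue.
Tavita's share (€100,000) passes entirely to Teodor.
Ilse's share (€100,000) is divided into 2 shares of €50,000: Saskia and Greta each take €50,000.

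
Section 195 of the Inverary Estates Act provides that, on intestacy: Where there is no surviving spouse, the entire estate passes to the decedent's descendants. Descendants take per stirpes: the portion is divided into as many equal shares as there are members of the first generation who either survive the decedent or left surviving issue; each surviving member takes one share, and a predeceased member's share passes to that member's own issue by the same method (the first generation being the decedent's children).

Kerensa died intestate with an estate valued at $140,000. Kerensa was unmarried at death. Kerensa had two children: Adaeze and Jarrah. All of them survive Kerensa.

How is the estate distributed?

The entire $140,000 passes to the descendants.
That amount ($140,000) is divided into 2 shares of $70,000: Adaeze and Jarrah each take $70,000.

Adaeze: $70,000; Jarrah: $70,000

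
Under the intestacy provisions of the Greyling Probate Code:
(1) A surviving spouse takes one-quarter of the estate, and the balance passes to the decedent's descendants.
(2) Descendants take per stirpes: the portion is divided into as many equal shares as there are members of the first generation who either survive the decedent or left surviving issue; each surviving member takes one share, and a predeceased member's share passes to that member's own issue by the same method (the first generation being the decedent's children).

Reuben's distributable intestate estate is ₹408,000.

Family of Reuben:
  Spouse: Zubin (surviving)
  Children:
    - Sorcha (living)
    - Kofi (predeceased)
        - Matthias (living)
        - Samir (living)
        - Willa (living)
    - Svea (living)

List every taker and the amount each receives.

Zubin takes one-quarter of ₹408,000 = ₹102,000. The remaining ₹306,000 passes to the descendants.
The descendants' portion (₹306,000) is divided into 3 shares of ₹102,000: Sorcha and Svea each take ₹102,000; Kofi's ₹102,000 share passes to Kofi's issue.
Kofi's share (₹102,000) is divided into 3 shares of ₹34,000: Matthias, Samir, and Willa each take ₹34,000.

Zubin: ₹102,000; Sorcha: ₹102,000; Matthias: ₹34,000; Samir: ₹34,000; Willa: ₹34,000; Svea: ₹102,000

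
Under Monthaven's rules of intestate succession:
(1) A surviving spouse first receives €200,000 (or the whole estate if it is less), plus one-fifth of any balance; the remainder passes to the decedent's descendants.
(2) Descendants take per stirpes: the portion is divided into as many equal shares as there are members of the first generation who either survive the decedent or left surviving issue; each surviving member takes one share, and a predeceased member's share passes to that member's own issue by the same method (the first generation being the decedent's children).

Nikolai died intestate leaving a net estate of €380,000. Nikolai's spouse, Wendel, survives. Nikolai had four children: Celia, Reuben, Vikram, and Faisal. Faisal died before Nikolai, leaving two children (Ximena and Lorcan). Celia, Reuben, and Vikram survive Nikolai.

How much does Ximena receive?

Wendel first takes €200,000, leaving a balance of €180,000. Wendel then takes one-fifth of the balance (€36,000), for a total of €236,000. The remaining €144,000 passes to the descendants.
The descendants' portion (€144,000) is divided into 4 shares of €36,000: Celia, Reuben, and Vikram each take €36,000; Faisal's €36,000 share passes to Faisal's issue.
Faisal's share (€36,000) is divided into 2 shares of €18,000: Ximena and Lorcan each take €18,000.

Ximena receives €18,000.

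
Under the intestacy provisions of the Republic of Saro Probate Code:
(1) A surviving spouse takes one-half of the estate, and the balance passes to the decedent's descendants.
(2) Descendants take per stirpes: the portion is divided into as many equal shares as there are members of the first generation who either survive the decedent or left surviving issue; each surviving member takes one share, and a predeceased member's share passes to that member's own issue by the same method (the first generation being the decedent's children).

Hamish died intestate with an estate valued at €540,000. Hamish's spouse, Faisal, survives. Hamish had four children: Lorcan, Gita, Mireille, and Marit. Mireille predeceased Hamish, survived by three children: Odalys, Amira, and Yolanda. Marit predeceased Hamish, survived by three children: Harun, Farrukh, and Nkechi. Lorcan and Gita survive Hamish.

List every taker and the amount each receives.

Faisal: €270,000; Lorcan: €67,500; Gita: €67,500; Odalys: €22,500; Amira: €22,500; Yolanda: €22,500; Harun: €22,500; Farrukh: €22,500; Nkechi: €22,500

Faisal takes one-half of €540,000 = €270,000. The remaining €270,000 passes to the descendants.
The descendants' portion (€270,000) is divided into 4 shares of €67,500: Lorcan and Gita each take €67,500; Mireille's €67,500 share passes to Mireille's issue; Marit's €67,500 share passes to Marit's issue.
Mireille's share (€67,500) is divided into 3 shares of €22,500: Odalys, Amira, and Yolanda each take €22,500.
Marit's share (€67,500) is divided into 3 shares of €22,500: Harun, Farrukh, and Nkechi each take €22,500.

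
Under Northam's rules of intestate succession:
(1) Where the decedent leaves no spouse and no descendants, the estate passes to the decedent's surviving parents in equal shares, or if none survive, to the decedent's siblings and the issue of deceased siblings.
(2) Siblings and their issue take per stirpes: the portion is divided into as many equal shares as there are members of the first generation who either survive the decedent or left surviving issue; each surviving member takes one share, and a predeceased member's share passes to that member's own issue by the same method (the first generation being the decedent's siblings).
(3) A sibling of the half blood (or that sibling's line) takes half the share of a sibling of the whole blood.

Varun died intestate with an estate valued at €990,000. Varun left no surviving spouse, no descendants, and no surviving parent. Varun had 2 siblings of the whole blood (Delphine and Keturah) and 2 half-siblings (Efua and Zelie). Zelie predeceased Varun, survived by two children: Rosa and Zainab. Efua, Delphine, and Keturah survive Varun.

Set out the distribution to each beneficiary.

Efua: €165,000; Delphine: €330,000; Rosa: €82,500; Zainab: €82,500; Keturah: €330,000

The entire €990,000 passes to the siblings and their issue.
Counting each half-blood sibling's line as half a unit, there are 3 units in €990,000, so one unit is €330,000. Whole-blood lines (Delphine and Keturah) take €330,000 each; half-blood lines (Efua and Zelie) take €165,000 each.
Zelie's share (€165,000) is divided into 2 shares of €82,500: Rosa and Zainab each take €82,500.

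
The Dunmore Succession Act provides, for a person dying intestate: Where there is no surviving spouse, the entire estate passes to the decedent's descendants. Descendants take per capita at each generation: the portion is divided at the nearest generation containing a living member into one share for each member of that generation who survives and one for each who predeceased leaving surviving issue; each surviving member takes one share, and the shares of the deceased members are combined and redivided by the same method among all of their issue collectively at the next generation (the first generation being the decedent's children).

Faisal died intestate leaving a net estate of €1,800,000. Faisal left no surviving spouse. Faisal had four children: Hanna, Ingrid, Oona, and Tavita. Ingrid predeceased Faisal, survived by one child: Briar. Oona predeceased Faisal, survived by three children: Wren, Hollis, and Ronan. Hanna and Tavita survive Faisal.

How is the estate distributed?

Hanna: €450,000; Briar: €225,000; Wren: €225,000; Hollis: €225,000; Ronan: €225,000; Tavita: €450,000

The entire €1,800,000 passes to the descendants.
That amount (€1,800,000) is divided at the children's generation into 4 shares of €450,000. Hanna and Tavita each take €450,000. The 2 shares of the deceased (Ingrid and Oona) are combined into a pool of €900,000.
That pool (€900,000) is divided at the grandchildren's generation equally among Briar, Wren, Hollis, and Ronan: €225,000 each.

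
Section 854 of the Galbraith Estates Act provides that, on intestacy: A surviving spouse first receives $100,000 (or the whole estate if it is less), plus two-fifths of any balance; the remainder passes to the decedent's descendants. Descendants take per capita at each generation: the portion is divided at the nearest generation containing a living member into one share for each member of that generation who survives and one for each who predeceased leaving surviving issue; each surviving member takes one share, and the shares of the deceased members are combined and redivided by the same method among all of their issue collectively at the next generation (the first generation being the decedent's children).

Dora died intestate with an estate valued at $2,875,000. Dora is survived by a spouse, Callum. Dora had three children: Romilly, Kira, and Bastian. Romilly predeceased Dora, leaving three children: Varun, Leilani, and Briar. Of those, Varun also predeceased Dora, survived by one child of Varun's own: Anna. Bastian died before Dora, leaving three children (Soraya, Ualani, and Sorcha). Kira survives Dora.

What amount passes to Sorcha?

Callum first takes $100,000, leaving a balance of $2,775,000. Callum then takes two-fifths of the balance ($1,110,000), for a total of $1,210,000. The remaining $1,665,000 passes to the descendants.
The descendants' portion ($1,665,000) is divided at the children's generation into 3 shares of $555,000. Kira takes $555,000. The 2 shares of the deceased (Romilly and Bastian) are combined into a pool of $1,110,000.
That pool ($1,110,000) is divided at the grandchildren's generation into 6 shares of $185,000. Leilani, Briar, Soraya, Ualani, and Sorcha each take $185,000. The remaining share for the deceased Varun ($185,000) is carried to the next generation.
That pool ($185,000) passes entirely to Anna, the sole taker at the great-grandchildren's generation.

Sorcha receives $185,000.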